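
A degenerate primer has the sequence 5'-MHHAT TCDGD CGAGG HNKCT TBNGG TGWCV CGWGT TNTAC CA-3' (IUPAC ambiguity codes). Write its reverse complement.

Standard pairs A↔T, G↔C; ambiguity codes pair M↔K, W↔W, B↔V, D↔H, N↔N. Complement (KDDTAAGHCHGCTCCDNMGAAVNCCACWGBGCWCAANATGGT), then reverse for 5'→3'.

5'-TGGTANAACWCGBGWCACCNVAAGMNDCCTCGHCHGAATDDK-3'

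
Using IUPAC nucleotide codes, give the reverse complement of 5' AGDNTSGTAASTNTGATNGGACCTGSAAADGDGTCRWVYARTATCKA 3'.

Standard pairs A↔T, G↔C; ambiguity codes pair R↔Y, K↔M, W↔W, S↔S, D↔H, V↔B, N↔N. Complement (TCHNASCATTSANACTANCCTGGACSTTTHCHCAGYWBRTYATAGMT), then reverse for 5'→3'.

5'-TMGATAYTRBWYGACHCHTTTSCAGGTCCNATCANASTTACSANHCT-3'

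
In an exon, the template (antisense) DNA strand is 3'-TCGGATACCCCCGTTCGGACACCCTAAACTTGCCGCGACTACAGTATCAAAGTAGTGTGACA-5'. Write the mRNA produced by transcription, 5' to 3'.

Reading the template 3'→5' as shown, RNA polymerase pairs each base (A→U, T→A, G↔C) to build mRNA 5'→3' directly.

5'-AGCCUAUGGGGGCAAGCCUGUGGGAUUUGAACGGCGCUGAUGUCAUAGUUUCAUCACACUGU-3'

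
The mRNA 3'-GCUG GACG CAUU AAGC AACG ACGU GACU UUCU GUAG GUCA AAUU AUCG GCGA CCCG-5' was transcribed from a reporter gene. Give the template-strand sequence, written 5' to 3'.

5'-CGACCTGCGTAATTCGTTGCTGCACTGAAAGACATCCAGTTTAATAGCCGCTGGGC-3'

Written 5'→3' the mRNA is GCCCAGCGGCUAUUAAACUGGAUGUCUUUCAGUGCAGCAACGAAUUACGCAGGUCG, so the coding DNA strand is GCCCAGCGGCTATTAAACTGGATGTCTTTCAGTGCAGCAACGAATTACGCAGGTCG. The template is its reverse complement.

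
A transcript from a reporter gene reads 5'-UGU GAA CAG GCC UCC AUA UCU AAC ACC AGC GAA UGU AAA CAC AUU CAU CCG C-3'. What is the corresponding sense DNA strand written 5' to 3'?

The coding DNA strand has the same 5'→3' sequence as the mRNA with U replaced by T.

5'-TGTGAACAGGCCTCCATATCTAACACCAGCGAATGTAAACACATTCATCCGC-3'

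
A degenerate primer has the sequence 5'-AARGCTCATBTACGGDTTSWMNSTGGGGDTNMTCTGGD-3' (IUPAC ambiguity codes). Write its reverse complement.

5'-HCCAGAKNAHCCCCASNKWSAAHCCGTAVATGAGCYTT-3'

Standard pairs A↔T, G↔C; ambiguity codes pair R↔Y, M↔K, W↔W, S↔S, B↔V, D↔H, N↔N. Complement (TTYCGAGTAVATGCCHAASWKNSACCCCHANKAGACCH), then reverse for 5'→3'.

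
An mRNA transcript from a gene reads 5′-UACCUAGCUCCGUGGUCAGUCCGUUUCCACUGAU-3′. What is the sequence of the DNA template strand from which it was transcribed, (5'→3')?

5'-ATCAGTGGAAACGGACTGACCACGGAGCTAGGTA-3'

Replace U with T to get the coding DNA strand: TACCTAGCTCCGTGGTCAGTCCGTTTCCACTGAT. The template strand is its reverse complement (complement ATGGATCGAGGCACCAGTCAGGCAAAGGTGACTA, then reverse).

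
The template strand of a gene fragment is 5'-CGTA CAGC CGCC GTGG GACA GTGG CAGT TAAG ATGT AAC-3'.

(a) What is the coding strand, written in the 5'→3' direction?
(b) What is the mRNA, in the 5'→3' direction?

(a) 5'-GTTACATCTTAACTGCCACTGTCCCACGGCGGCTGTACG-3'
(b) 5'-GUUACAUCUUAACUGCCACUGUCCCACGGCGGCUGUACG-3'

(a) The coding strand is the reverse complement of the template: complement GCATGTCGGCGGCACCCTGTCACCGTCAATTCTACATTG, then reverse.
(b) mRNA has the coding-strand sequence with T→U.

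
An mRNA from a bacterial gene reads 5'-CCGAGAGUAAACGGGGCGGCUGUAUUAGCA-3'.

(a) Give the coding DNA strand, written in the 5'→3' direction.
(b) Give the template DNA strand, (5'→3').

(a) 5'-CCGAGAGTAAACGGGGCGGCTGTATTAGCA-3'
(b) 5'-TGCTAATACAGCCGCCCCGTTTACTCTCGG-3'

(a) The coding strand matches the mRNA with U→T.
(b) The template strand is the reverse complement of the coding strand.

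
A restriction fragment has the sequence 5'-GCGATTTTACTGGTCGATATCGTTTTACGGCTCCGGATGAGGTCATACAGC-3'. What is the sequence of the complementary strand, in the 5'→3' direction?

5′-GCTGTATGACCTCATCCGGAGCCGTAAAACGATATCGACCAGTAAAATCGC-3′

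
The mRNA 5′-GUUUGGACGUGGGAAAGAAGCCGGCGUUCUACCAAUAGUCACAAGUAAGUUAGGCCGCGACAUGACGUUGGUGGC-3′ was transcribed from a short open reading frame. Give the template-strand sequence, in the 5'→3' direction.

Replace U with T to get the coding DNA strand: GTTTGGACGTGGGAAAGAAGCCGGCGTTCTACCAATAGTCACAAGTAAGTTAGGCCGCGACATGACGTTGGTGGC. The template strand is its reverse complement (complement CAAACCTGCACCCTTTCTTCGGCCGCAAGATGGTTATCAGTGTTCATTCAATCCGGCGCTGTACTGCAACCACCG, then reverse).

5′-GCCACCAACGTCATGTCGCGGCCTAACTTACTTGTGACTATTGGTAGAACGCCGGCTTCTTTCCCACGTCCAAAC-3′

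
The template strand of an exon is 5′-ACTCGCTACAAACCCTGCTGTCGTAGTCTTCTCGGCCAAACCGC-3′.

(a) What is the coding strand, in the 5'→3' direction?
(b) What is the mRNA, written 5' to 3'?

(a) 5'-GCGGTTTGGCCGAGAAGACTACGACAGCAGGGTTTGTAGCGAGT-3'
(b) 5'-GCGGUUUGGCCGAGAAGACUACGACAGCAGGGUUUGUAGCGAGU-3'

(a) The coding strand is the reverse complement of the template: complement TGAGCGATGTTTGGGACGACAGCATCAGAAGAGCCGGTTTGGCG, then reverse.
(b) mRNA has the coding-strand sequence with T→U.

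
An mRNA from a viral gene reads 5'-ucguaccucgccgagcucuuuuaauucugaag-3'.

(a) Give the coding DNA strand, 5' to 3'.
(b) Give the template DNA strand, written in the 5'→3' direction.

(a) 5'-TCGTACCTCGCCGAGCTCTTTTAATTCTGAAG-3'
(b) 5′-CTTCAGAATTAAAAGAGCTCGGCGAGGTACGA-3′

(a) The coding strand matches the mRNA with U→T.
(b) The template strand is the reverse complement of the coding strand.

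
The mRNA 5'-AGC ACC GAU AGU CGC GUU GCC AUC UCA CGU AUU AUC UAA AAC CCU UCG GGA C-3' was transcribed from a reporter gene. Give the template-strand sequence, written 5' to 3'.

5'-GTCCCGAAGGGTTTTAGATAATACGTGAGATGGCAACGCGACTATCGGTGCT-3'

Replace U with T to get the coding DNA strand: AGCACCGATAGTCGCGTTGCCATCTCACGTATTATCTAAAACCCTTCGGGAC. The template strand is its reverse complement (complement TCGTGGCTATCAGCGCAACGGTAGAGTGCATAATAGATTTTGGGAAGCCCTG, then reverse).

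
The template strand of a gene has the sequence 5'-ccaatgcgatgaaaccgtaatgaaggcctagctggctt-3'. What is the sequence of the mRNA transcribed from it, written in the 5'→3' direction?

5'-AAGCCAGCUAGGCCUUCAUUACGGUUUCAUCGCAUUGG-3'

RNA polymerase reads the template 3'→5' and synthesizes mRNA 5'→3' by base-pairing (A→U, T→A, G↔C). The complement of the template is GGTTACGCTACTTTGGCATTACTTCCGGATCGACCGAA; antiparallel, so 5'→3' the coding strand is AAGCCAGCTAGGCCTTCATTACGGTTTCATCGCATTGG. Replace T with U for the mRNA.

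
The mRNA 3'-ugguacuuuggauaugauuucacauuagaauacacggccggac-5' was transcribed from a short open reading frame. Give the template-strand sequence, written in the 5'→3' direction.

5'-ACCATGAAACCTATACTAAAGTGTAATCTTATGTGCCGGCCTG-3'

Written 5'→3' the mRNA is CAGGCCGGCACAUAAGAUUACACUUUAGUAUAGGUUUCAUGGU, so the coding DNA strand is CAGGCCGGCACATAAGATTACACTTTAGTATAGGTTTCATGGT. The template is its reverse complement.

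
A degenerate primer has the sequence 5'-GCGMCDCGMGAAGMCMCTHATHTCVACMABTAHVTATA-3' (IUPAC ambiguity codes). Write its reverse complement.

Standard pairs A↔T, G↔C; ambiguity codes pair M↔K, B↔V, D↔H. Complement (CGCKGHGCKCTTCKGKGADTADAGBTGKTVATDBATAT), then reverse for 5'→3'.

5'-TATABDTAVTKGTBGADATDAGKGKCTTCKCGHGKCGC-3'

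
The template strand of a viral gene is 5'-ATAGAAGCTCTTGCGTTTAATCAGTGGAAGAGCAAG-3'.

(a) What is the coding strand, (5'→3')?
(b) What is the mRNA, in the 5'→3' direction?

(a) 5'-CTTGCTCTTCCACTGATTAAACGCAAGAGCTTCTAT-3'
(b) 5′-CUUGCUCUUCCACUGAUUAAACGCAAGAGCUUCUAU-3′

(a) The coding strand is the reverse complement of the template: complement TATCTTCGAGAACGCAAATTAGTCACCTTCTCGTTC, then reverse.
(b) mRNA has the coding-strand sequence with T→U.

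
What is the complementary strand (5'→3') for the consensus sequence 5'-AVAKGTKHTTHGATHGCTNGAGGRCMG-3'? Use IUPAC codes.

Standard pairs A↔T, G↔C; ambiguity codes pair R↔Y, M↔K, H↔D, V↔B, N↔N. Complement (TBTMCAMDAADCTADCGANCTCCYGKC), then reverse for 5'→3'.

5′-CKGYCCTCNAGCDATCDAADMACMTBT-3′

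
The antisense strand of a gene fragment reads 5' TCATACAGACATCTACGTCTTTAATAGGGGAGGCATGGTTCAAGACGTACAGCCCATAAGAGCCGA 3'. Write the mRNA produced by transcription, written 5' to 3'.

5'-UCGGCUCUUAUGGGCUGUACGUCUUGAACCAUGCCUCCCCUAUUAAAGACGUAGAUGUCUGUAUGA-3'

The mRNA has the sequence of the coding strand (reverse complement of the template) with T→U. Reverse complement of TCATACAGACATCTACGTCTTTAATAGGGGAGGCATGGTTCAAGACGTACAGCCCATAAGAGCCGA is TCGGCTCTTATGGGCTGTACGTCTTGAACCATGCCTCCCCTATTAAAGACGTAGATGTCTGTATGA; then T→U.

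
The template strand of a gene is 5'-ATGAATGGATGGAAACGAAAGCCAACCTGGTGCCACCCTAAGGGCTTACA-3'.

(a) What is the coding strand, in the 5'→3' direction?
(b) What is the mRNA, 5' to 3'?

(a) 5'-TGTAAGCCCTTAGGGTGGCACCAGGTTGGCTTTCGTTTCCATCCATTCAT-3'
(b) 5′-UGUAAGCCCUUAGGGUGGCACCAGGUUGGCUUUCGUUUCCAUCCAUUCAU-3′

(a) The coding strand is the reverse complement of the template: complement TACTTACCTACCTTTGCTTTCGGTTGGACCACGGTGGGATTCCCGAATGT, then reverse.
(b) mRNA has the coding-strand sequence with T→U.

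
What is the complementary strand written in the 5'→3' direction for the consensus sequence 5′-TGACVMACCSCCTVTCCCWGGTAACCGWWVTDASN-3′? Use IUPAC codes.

Standard pairs A↔T, G↔C; ambiguity codes pair M↔K, W↔W, S↔S, D↔H, V↔B, N↔N. Complement (ACTGBKTGGSGGABAGGGWCCATTGGCWWBAHTSN), then reverse for 5'→3'.

5'-NSTHABWWCGGTTACCWGGGABAGGSGGTKBGTCA-3'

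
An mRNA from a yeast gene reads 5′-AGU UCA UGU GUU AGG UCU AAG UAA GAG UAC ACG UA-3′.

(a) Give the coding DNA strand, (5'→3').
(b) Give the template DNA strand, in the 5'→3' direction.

(a) 5'-AGTTCATGTGTTAGGTCTAAGTAAGAGTACACGTA-3'
(b) 5'-TACGTGTACTCTTACTTAGACCTAACACATGAACT-3'

(a) The coding strand matches the mRNA with U→T.
(b) The template strand is the reverse complement of the coding strand.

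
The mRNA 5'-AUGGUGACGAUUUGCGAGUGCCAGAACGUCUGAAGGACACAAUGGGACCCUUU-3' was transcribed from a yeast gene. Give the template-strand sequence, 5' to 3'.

Replace U with T to get the coding DNA strand: ATGGTGACGATTTGCGAGTGCCAGAACGTCTGAAGGACACAATGGGACCCTTT. The template strand is its reverse complement (complement TACCACTGCTAAACGCTCACGGTCTTGCAGACTTCCTGTGTTACCCTGGGAAA, then reverse).

5'-AAAGGGTCCCATTGTGTCCTTCAGACGTTCTGGCACTCGCAAATCGTCACCAT-3'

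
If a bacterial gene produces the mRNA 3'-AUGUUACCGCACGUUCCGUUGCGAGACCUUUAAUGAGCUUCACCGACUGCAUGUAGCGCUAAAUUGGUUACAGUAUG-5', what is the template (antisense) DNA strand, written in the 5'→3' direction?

Written 5'→3' the mRNA is GUAUGACAUUGGUUAAAUCGCGAUGUACGUCAGCCACUUCGAGUAAUUUCCAGAGCGUUGCCUUGCACGCCAUUGUA, so the coding DNA strand is GTATGACATTGGTTAAATCGCGATGTACGTCAGCCACTTCGAGTAATTTCCAGAGCGTTGCCTTGCACGCCATTGTA. The template is its reverse complement.

5'-TACAATGGCGTGCAAGGCAACGCTCTGGAAATTACTCGAAGTGGCTGACGTACATCGCGATTTAACCAATGTCATAC-3'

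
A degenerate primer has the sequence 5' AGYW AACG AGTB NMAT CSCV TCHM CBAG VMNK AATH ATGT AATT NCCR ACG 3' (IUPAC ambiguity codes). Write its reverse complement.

5′-CGTYGGNAATTACATDATTMNKBCTVGKDGABGSGATKNVACTCGTTWRCT-3′

Standard pairs A↔T, G↔C; ambiguity codes pair R↔Y, M↔K, W↔W, S↔S, B↔V, H↔D, N↔N. Complement (TCRWTTGCTCAVNKTAGSGBAGDKGVTCBKNMTTADTACATTAANGGYTGC), then reverse for 5'→3'.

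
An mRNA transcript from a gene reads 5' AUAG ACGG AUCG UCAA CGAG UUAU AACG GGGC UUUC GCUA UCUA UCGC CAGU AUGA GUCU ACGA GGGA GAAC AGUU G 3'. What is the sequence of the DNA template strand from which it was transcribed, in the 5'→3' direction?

5'-CAACTGTTCTCCCTCGTAGACTCATACTGGCGATAGATAGCGAAAGCCCCGTTATAACTCGTTGACGATCCGTCTAT-3'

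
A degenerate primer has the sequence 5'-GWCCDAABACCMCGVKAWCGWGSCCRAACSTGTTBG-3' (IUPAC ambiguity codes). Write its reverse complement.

Standard pairs A↔T, G↔C; ambiguity codes pair R↔Y, M↔K, W↔W, S↔S, B↔V, D↔H. Complement (CWGGHTTVTGGKGCBMTWGCWCSGGYTTGSACAAVC), then reverse for 5'→3'.

5′-CVAACASGTTYGGSCWCGWTMBCGKGGTVTTHGGWC-3′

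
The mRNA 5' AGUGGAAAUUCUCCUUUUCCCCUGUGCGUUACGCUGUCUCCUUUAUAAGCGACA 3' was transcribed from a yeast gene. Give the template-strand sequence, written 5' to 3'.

Replace U with T to get the coding DNA strand: AGTGGAAATTCTCCTTTTCCCCTGTGCGTTACGCTGTCTCCTTTATAAGCGACA. The template strand is its reverse complement (complement TCACCTTTAAGAGGAAAAGGGGACACGCAATGCGACAGAGGAAATATTCGCTGT, then reverse).

5′-TGTCGCTTATAAAGGAGACAGCGTAACGCACAGGGGAAAAGGAGAATTTCCACT-3′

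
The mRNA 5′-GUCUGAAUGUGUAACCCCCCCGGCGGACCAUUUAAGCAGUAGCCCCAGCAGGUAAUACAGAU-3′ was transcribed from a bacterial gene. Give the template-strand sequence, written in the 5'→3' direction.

5′-ATCTGTATTACCTGCTGGGGCTACTGCTTAAATGGTCCGCCGGGGGGGTTACACATTCAGAC-3′

Replace U with T to get the coding DNA strand: GTCTGAATGTGTAACCCCCCCGGCGGACCATTTAAGCAGTAGCCCCAGCAGGTAATACAGAT. The template strand is its reverse complement (complement CAGACTTACACATTGGGGGGGCCGCCTGGTAAATTCGTCATCGGGGTCGTCCATTATGTCTA, then reverse).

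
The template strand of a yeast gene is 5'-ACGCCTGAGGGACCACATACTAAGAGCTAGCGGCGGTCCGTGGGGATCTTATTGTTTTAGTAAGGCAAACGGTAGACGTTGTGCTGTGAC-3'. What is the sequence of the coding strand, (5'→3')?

The coding strand is complementary and antiparallel to the template: take the complement (A↔T, G↔C) and reverse.

5′-GTCACAGCACAACGTCTACCGTTTGCCTTACTAAAACAATAAGATCCCCACGGACCGCCGCTAGCTCTTAGTATGTGGTCCCTCAGGCGT-3′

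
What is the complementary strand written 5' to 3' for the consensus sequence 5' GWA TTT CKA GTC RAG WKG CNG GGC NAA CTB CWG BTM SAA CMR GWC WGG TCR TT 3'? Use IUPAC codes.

Standard pairs A↔T, G↔C; ambiguity codes pair R↔Y, M↔K, W↔W, S↔S, B↔V, N↔N. Complement (CWTAAAGMTCAGYTCWMCGNCCCGNTTGAVGWCVAKSTTGKYCWGWCCAGYAA), then reverse for 5'→3'.

5'-AAYGACCWGWCYKGTTSKAVCWGVAGTTNGCCCNGCMWCTYGACTMGAAATWC-3'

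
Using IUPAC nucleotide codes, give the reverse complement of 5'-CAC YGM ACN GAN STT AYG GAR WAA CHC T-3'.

5'-AGDGTTWYTCCRTAASNTCNGTKCRGTG-3'

Standard pairs A↔T, G↔C; ambiguity codes pair R↔Y, M↔K, W↔W, S↔S, H↔D, N↔N. Complement (GTGRCKTGNCTNSAATRCCTYWTTGDGA), then reverse for 5'→3'.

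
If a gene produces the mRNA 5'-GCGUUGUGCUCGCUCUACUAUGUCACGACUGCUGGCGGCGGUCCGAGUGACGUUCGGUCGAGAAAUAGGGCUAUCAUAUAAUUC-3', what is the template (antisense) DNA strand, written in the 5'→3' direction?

5'-GAATTATATGATAGCCCTATTTCTCGACCGAACGTCACTCGGACCGCCGCCAGCAGTCGTGACATAGTAGAGCGAGCACAACGC-3'

Replace U with T to get the coding DNA strand: GCGTTGTGCTCGCTCTACTATGTCACGACTGCTGGCGGCGGTCCGAGTGACGTTCGGTCGAGAAATAGGGCTATCATATAATTC. The template strand is its reverse complement (complement CGCAACACGAGCGAGATGATACAGTGCTGACGACCGCCGCCAGGCTCACTGCAAGCCAGCTCTTTATCCCGATAGTATATTAAG, then reverse).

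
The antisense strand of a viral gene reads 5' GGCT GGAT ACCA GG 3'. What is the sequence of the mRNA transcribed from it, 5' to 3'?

5′-CCUGGUAUCCAGCC-3′

The mRNA has the sequence of the coding strand (reverse complement of the template) with T→U. Reverse complement of GGCTGGATACCAGG is CCTGGTATCCAGCC; then T→U.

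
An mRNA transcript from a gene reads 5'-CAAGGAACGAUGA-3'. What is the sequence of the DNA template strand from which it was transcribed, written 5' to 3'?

Replace U with T to get the coding DNA strand: CAAGGAACGATGA. The template strand is its reverse complement (complement GTTCCTTGCTACT, then reverse).

5′-TCATCGTTCCTTG-3′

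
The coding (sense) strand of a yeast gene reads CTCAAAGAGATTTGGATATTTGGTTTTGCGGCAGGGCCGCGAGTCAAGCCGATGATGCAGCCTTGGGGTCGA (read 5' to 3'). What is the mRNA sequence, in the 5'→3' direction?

mRNA has the coding-strand sequence with U in place of T.

5'-CUCAAAGAGAUUUGGAUAUUUGGUUUUGCGGCAGGGCCGCGAGUCAAGCCGAUGAUGCAGCCUUGGGGUCGA-3'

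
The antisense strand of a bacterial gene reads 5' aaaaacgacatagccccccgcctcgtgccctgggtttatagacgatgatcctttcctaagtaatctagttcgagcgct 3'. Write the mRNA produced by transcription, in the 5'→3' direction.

5'-AGCGCUCGAACUAGAUUACUUAGGAAAGGAUCAUCGUCUAUAAACCCAGGGCACGAGGCGGGGGGCUAUGUCGUUUUU-3'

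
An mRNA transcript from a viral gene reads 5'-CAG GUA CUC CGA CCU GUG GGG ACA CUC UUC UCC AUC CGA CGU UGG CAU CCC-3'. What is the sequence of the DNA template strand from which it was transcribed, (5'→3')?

Replace U with T to get the coding DNA strand: CAGGTACTCCGACCTGTGGGGACACTCTTCTCCATCCGACGTTGGCATCCC. The template strand is its reverse complement (complement GTCCATGAGGCTGGACACCCCTGTGAGAAGAGGTAGGCTGCAACCGTAGGG, then reverse).

5'-GGGATGCCAACGTCGGATGGAGAAGAGTGTCCCCACAGGTCGGAGTACCTG-3'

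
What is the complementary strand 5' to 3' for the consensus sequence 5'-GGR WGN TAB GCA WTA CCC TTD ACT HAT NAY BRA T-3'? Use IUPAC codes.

5'-ATYVRTNATDAGTHAAGGGTAWTGCVTANCWYCC-3'

Standard pairs A↔T, G↔C; ambiguity codes pair R↔Y, W↔W, B↔V, D↔H, N↔N. Complement (CCYWCNATVCGTWATGGGAAHTGADTANTRVYTA), then reverse for 5'→3'.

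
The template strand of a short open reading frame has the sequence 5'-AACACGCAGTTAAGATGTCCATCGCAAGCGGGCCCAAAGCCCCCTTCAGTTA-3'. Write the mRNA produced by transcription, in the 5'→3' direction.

5′-UAACUGAAGGGGGCUUUGGGCCCGCUUGCGAUGGACAUCUUAACUGCGUGUU-3′

RNA polymerase reads the template 3'→5' and synthesizes mRNA 5'→3' by base-pairing (A→U, T→A, G↔C). The complement of the template is TTGTGCGTCAATTCTACAGGTAGCGTTCGCCCGGGTTTCGGGGGAAGTCAAT; antiparallel, so 5'→3' the coding strand is TAACTGAAGGGGGCTTTGGGCCCGCTTGCGATGGACATCTTAACTGCGTGTT. Replace T with U for the mRNA.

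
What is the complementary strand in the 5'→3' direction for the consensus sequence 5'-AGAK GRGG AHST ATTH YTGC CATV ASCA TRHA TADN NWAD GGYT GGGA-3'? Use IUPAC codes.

5'-TCCCARCCHTWNNHTATDYATGSTBATGGCARDAATASDTCCYCMTCT-3'

Standard pairs A↔T, G↔C; ambiguity codes pair R↔Y, K↔M, W↔W, S↔S, D↔H, V↔B, N↔N. Complement (TCTMCYCCTDSATAADRACGGTABTSGTAYDTATHNNWTHCCRACCCT), then reverse for 5'→3'.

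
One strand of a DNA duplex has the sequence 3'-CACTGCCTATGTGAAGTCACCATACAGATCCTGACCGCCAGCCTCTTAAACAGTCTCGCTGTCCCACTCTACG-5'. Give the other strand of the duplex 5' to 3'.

5'-GTGACGGATACACTTCAGTGGTATGTCTAGGACTGGCGGTCGGAGAATTTGTCAGAGCGACAGGGTGAGATGC-3'

The strand is given 3'→5', so its complement runs 5'→3' in the same left-to-right order: pair each base A↔T, G↔C.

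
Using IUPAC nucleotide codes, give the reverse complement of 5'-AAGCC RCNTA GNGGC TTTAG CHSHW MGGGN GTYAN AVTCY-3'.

5'-RGABTNTRACNCCCKWDSDGCTAAAGCCNCTANGYGGCTT-3'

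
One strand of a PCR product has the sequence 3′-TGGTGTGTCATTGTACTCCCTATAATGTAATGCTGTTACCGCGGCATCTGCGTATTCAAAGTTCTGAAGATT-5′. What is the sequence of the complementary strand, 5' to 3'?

5'-ACCACACAGTAACATGAGGGATATTACATTACGACAATGGCGCCGTAGACGCATAAGTTTCAAGACTTCTAA-3'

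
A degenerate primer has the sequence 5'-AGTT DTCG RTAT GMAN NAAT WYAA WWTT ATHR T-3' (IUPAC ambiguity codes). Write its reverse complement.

5'-AYDATAAWWTTRWATTNNTKCATAYCGAHAACT-3'

Standard pairs A↔T, G↔C; ambiguity codes pair R↔Y, M↔K, W↔W, D↔H, N↔N. Complement (TCAAHAGCYATACKTNNTTAWRTTWWAATADYA), then reverse for 5'→3'.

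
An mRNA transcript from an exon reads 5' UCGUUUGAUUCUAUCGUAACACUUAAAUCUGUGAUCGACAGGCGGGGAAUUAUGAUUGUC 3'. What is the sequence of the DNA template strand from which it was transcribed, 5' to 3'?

Replace U with T to get the coding DNA strand: TCGTTTGATTCTATCGTAACACTTAAATCTGTGATCGACAGGCGGGGAATTATGATTGTC. The template strand is its reverse complement (complement AGCAAACTAAGATAGCATTGTGAATTTAGACACTAGCTGTCCGCCCCTTAATACTAACAG, then reverse).

5'-GACAATCATAATTCCCCGCCTGTCGATCACAGATTTAAGTGTTACGATAGAATCAAACGA-3'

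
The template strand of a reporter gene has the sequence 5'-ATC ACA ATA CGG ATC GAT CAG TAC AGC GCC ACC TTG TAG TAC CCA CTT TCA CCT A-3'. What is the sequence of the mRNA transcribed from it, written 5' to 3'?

RNA polymerase reads the template 3'→5' and synthesizes mRNA 5'→3' by base-pairing (A→U, T→A, G↔C). The complement of the template is TAGTGTTATGCCTAGCTAGTCATGTCGCGGTGGAACATCATGGGTGAAAGTGGAT; antiparallel, so 5'→3' the coding strand is TAGGTGAAAGTGGGTACTACAAGGTGGCGCTGTACTGATCGATCCGTATTGTGAT. Replace T with U for the mRNA.

5'-UAGGUGAAAGUGGGUACUACAAGGUGGCGCUGUACUGAUCGAUCCGUAUUGUGAU-3'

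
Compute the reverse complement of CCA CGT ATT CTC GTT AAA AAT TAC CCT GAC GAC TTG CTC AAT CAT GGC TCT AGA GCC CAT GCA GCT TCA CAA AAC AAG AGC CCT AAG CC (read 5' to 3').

Complement each base (A↔T, G↔C): GGTGCATAAGAGCAATTTTTAATGGGACTGCTGAACGAGTTAGTACCGAGATCTCGGGTACGTCGAAGTGTTTTGTTCTCGGGATTCGG. Then reverse.

5'-GGCTTAGGGCTCTTGTTTTGTGAAGCTGCATGGGCTCTAGAGCCATGATTGAGCAAGTCGTCAGGGTAATTTTTAACGAGAATACGTGG-3'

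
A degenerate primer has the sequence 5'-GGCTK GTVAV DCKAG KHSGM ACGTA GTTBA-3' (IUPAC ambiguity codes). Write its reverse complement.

5'-TVAACTACGTKCSDMCTMGHBTBACMAGCC-3'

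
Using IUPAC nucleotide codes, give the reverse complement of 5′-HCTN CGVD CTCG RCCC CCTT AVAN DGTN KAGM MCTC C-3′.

5'-GGAGKKCTMNACHNTBTAAGGGGGYCGAGHBCGNAGD-3'

Standard pairs A↔T, G↔C; ambiguity codes pair R↔Y, M↔K, D↔H, V↔B, N↔N. Complement (DGANGCBHGAGCYGGGGGAATBTNHCANMTCKKGAGG), then reverse for 5'→3'.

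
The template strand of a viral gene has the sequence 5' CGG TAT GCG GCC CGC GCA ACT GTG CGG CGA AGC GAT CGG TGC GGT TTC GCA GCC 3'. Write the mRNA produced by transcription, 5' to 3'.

5'-GGCUGCGAAACCGCACCGAUCGCUUCGCCGCACAGUUGCGCGGGCCGCAUACCG-3'

The mRNA has the sequence of the coding strand (reverse complement of the template) with T→U. Reverse complement of CGGTATGCGGCCCGCGCAACTGTGCGGCGAAGCGATCGGTGCGGTTTCGCAGCC is GGCTGCGAAACCGCACCGATCGCTTCGCCGCACAGTTGCGCGGGCCGCATACCG; then T→U.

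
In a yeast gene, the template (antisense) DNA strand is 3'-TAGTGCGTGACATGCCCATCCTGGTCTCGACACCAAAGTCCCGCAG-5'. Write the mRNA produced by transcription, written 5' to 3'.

Reading the template 3'→5' as shown, RNA polymerase pairs each base (A→U, T→A, G↔C) to build mRNA 5'→3' directly.

5'-AUCACGCACUGUACGGGUAGGACCAGAGCUGUGGUUUCAGGGCGUC-3'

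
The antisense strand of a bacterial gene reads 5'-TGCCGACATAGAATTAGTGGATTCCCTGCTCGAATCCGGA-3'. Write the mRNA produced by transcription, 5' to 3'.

5′-UCCGGAUUCGAGCAGGGAAUCCACUAAUUCUAUGUCGGCA-3′

The mRNA has the sequence of the coding strand (reverse complement of the template) with T→U. Reverse complement of TGCCGACATAGAATTAGTGGATTCCCTGCTCGAATCCGGA is TCCGGATTCGAGCAGGGAATCCACTAATTCTATGTCGGCA; then T→U.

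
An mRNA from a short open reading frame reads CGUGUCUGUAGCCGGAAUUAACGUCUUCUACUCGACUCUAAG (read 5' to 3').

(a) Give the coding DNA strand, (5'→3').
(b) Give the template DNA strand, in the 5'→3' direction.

(a) The coding strand matches the mRNA with U→T.
(b) The template strand is the reverse complement of the coding strand.

(a) 5'-CGTGTCTGTAGCCGGAATTAACGTCTTCTACTCGACTCTAAG-3'
(b) 5'-CTTAGAGTCGAGTAGAAGACGTTAATTCCGGCTACAGACACG-3'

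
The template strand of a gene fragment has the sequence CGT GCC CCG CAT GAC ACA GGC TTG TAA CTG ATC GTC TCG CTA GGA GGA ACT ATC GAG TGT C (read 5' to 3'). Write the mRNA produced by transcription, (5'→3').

5'-GACACUCGAUAGUUCCUCCUAGCGAGACGAUCAGUUACAAGCCUGUGUCAUGCGGGGCACG-3'

RNA polymerase reads the template 3'→5' and synthesizes mRNA 5'→3' by base-pairing (A→U, T→A, G↔C). The complement of the template is GCACGGGGCGTACTGTGTCCGAACATTGACTAGCAGAGCGATCCTCCTTGATAGCTCACAG; antiparallel, so 5'→3' the coding strand is GACACTCGATAGTTCCTCCTAGCGAGACGATCAGTTACAAGCCTGTGTCATGCGGGGCACG. Replace T with U for the mRNA.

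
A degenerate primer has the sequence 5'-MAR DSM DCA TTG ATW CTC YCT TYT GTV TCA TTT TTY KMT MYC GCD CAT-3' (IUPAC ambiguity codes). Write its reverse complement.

5'-ATGHGCGRKAKMRAAAAATGABACARAAGRGAGWATCAATGHKSHYTK-3'

Standard pairs A↔T, G↔C; ambiguity codes pair R↔Y, M↔K, W↔W, S↔S, D↔H, V↔B. Complement (KTYHSKHGTAACTAWGAGRGAARACABAGTAAAAARMKAKRGCGHGTA), then reverse for 5'→3'.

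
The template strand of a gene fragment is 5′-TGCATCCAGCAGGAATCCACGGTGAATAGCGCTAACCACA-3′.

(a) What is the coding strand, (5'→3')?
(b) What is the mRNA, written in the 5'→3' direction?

(a) 5'-TGTGGTTAGCGCTATTCACCGTGGATTCCTGCTGGATGCA-3'
(b) 5'-UGUGGUUAGCGCUAUUCACCGUGGAUUCCUGCUGGAUGCA-3'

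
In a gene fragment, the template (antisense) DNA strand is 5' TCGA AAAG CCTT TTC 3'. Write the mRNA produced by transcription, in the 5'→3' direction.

5'-GAAAAGGCUUUUCGA-3'

The mRNA has the sequence of the coding strand (reverse complement of the template) with T→U. Reverse complement of TCGAAAAGCCTTTTC is GAAAAGGCTTTTCGA; then T→U.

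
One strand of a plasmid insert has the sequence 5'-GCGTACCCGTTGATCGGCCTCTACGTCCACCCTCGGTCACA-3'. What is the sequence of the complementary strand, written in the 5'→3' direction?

5'-TGTGACCGAGGGTGGACGTAGAGGCCGATCAACGGGTACGC-3'

Pairing A↔T and G↔C gives CGCATGGGCAACTAGCCGGAGATGCAGGTGGGAGCCAGTGT, running 3'→5'. Reverse for the 5'→3' convention.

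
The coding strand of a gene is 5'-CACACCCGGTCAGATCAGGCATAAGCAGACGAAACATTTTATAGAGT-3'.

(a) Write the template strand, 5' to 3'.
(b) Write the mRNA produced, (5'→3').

(a) The template strand is the reverse complement of the coding strand: complement GTGTGGGCCAGTCTAGTCCGTATTCGTCTGCTTTGTAAAATATCTCA, then reverse.
(b) mRNA matches the coding strand with T→U.

(a) 5'-ACTCTATAAAATGTTTCGTCTGCTTATGCCTGATCTGACCGGGTGTG-3'
(b) 5'-CACACCCGGUCAGAUCAGGCAUAAGCAGACGAAACAUUUUAUAGAGU-3'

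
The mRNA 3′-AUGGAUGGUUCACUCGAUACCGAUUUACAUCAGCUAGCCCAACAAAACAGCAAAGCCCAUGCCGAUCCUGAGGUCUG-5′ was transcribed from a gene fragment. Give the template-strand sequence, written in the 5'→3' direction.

Written 5'→3' the mRNA is GUCUGGAGUCCUAGCCGUACCCGAAACGACAAAACAACCCGAUCGACUACAUUUAGCCAUAGCUCACUUGGUAGGUA, so the coding DNA strand is GTCTGGAGTCCTAGCCGTACCCGAAACGACAAAACAACCCGATCGACTACATTTAGCCATAGCTCACTTGGTAGGTA. The template is its reverse complement.

5'-TACCTACCAAGTGAGCTATGGCTAAATGTAGTCGATCGGGTTGTTTTGTCGTTTCGGGTACGGCTAGGACTCCAGAC-3'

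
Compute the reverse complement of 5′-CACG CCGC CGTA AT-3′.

Reading the sequence 3'→5' and pairing each base (A↔T, G↔C) gives the reverse complement directly.

5'-ATTACGGCGGCGTG-3'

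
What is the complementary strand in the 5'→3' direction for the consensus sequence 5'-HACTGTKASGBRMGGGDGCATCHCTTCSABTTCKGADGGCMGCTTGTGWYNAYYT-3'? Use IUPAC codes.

Standard pairs A↔T, G↔C; ambiguity codes pair R↔Y, M↔K, W↔W, S↔S, B↔V, D↔H, N↔N. Complement (DTGACAMTSCVYKCCCHCGTAGDGAAGSTVAAGMCTHCCGKCGAACACWRNTRRA), then reverse for 5'→3'.

5'-ARRTNRWCACAAGCKGCCHTCMGAAVTSGAAGDGATGCHCCCKYVCSTMACAGTD-3'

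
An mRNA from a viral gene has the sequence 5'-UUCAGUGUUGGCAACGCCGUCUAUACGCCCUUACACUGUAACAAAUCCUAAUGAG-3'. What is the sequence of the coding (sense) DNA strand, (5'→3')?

5'-TTCAGTGTTGGCAACGCCGTCTATACGCCCTTACACTGTAACAAATCCTAATGAG-3'

The coding DNA strand has the same 5'→3' sequence as the mRNA with U replaced by T.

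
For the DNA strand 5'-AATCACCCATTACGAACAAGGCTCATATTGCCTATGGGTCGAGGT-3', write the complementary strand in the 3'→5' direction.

3'-TTAGTGGGTAATGCTTGTTCCGAGTATAACGGATACCCAGCTCCA-5'

Base-pairing A↔T, G↔C gives the complement. The complementary strand is antiparallel, so paired with a 5'→3' strand it runs 3'→5'.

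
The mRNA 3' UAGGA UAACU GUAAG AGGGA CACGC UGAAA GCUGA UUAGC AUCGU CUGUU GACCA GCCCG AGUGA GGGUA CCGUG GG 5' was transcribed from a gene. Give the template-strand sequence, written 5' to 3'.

Written 5'→3' the mRNA is GGGUGCCAUGGGAGUGAGCCCGACCAGUUGUCUGCUACGAUUAGUCGAAAGUCGCACAGGGAGAAUGUCAAUAGGAU, so the coding DNA strand is GGGTGCCATGGGAGTGAGCCCGACCAGTTGTCTGCTACGATTAGTCGAAAGTCGCACAGGGAGAATGTCAATAGGAT. The template is its reverse complement.

5′-ATCCTATTGACATTCTCCCTGTGCGACTTTCGACTAATCGTAGCAGACAACTGGTCGGGCTCACTCCCATGGCACCC-3′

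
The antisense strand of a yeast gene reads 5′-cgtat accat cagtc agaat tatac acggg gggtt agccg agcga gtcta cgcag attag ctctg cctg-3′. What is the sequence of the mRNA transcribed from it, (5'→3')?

RNA polymerase reads the template 3'→5' and synthesizes mRNA 5'→3' by base-pairing (A→U, T→A, G↔C). The complement of the template is GCATATGGTAGTCAGTCTTAATATGTGCCCCCCAATCGGCTCGCTCAGATGCGTCTAATCGAGACGGAC; antiparallel, so 5'→3' the coding strand is CAGGCAGAGCTAATCTGCGTAGACTCGCTCGGCTAACCCCCCGTGTATAATTCTGACTGATGGTATACG. Replace T with U for the mRNA.

5'-CAGGCAGAGCUAAUCUGCGUAGACUCGCUCGGCUAACCCCCCGUGUAUAAUUCUGACUGAUGGUAUACG-3'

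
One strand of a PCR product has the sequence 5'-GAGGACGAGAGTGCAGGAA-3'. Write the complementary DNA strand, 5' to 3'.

The complement of GAGGACGAGAGTGCAGGAA is CTCCTGCTCTCACGTCCTT (A↔T, G↔C). DNA strands are antiparallel, so the complementary strand runs 3'→5'; reversing gives the 5'→3' form.

5'-TTCCTGCACTCTCGTCCTC-3'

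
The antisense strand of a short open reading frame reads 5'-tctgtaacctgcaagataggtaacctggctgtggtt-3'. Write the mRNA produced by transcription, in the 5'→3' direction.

RNA polymerase reads the template 3'→5' and synthesizes mRNA 5'→3' by base-pairing (A→U, T→A, G↔C). The complement of the template is AGACATTGGACGTTCTATCCATTGGACCGACACCAA; antiparallel, so 5'→3' the coding strand is AACCACAGCCAGGTTACCTATCTTGCAGGTTACAGA. Replace T with U for the mRNA.

5'-AACCACAGCCAGGUUACCUAUCUUGCAGGUUACAGA-3'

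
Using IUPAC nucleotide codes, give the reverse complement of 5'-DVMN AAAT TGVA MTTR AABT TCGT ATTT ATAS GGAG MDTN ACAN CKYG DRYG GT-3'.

Standard pairs A↔T, G↔C; ambiguity codes pair R↔Y, M↔K, S↔S, B↔V, D↔H, N↔N. Complement (HBKNTTTAACBTKAAYTTVAAGCATAAATATSCCTCKHANTGTNGMRCHYRCCA), then reverse for 5'→3'.

5′-ACCRYHCRMGNTGTNAHKCTCCSTATAAATACGAAVTTYAAKTBCAATTTNKBH-3′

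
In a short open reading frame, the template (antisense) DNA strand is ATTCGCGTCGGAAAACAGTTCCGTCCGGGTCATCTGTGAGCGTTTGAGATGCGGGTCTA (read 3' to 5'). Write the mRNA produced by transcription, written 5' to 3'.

5'-UAAGCGCAGCCUUUUGUCAAGGCAGGCCCAGUAGACACUCGCAAACUCUACGCCCAGAU-3'

Reading the template 3'→5' as shown, RNA polymerase pairs each base (A→U, T→A, G↔C) to build mRNA 5'→3' directly.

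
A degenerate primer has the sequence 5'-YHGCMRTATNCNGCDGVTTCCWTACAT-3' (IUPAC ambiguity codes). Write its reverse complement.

5'-ATGTAWGGAABCHGCNGNATAYKGCDR-3'

Standard pairs A↔T, G↔C; ambiguity codes pair R↔Y, M↔K, W↔W, D↔H, V↔B, N↔N. Complement (RDCGKYATANGNCGHCBAAGGWATGTA), then reverse for 5'→3'.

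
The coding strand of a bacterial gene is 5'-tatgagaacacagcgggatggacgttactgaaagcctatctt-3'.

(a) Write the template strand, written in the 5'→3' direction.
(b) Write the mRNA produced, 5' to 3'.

(a) 5'-AAGATAGGCTTTCAGTAACGTCCATCCCGCTGTGTTCTCATA-3'
(b) 5'-UAUGAGAACACAGCGGGAUGGACGUUACUGAAAGCCUAUCUU-3'

(a) The template strand is the reverse complement of the coding strand: complement ATACTCTTGTGTCGCCCTACCTGCAATGACTTTCGGATAGAA, then reverse.
(b) mRNA matches the coding strand with T→U.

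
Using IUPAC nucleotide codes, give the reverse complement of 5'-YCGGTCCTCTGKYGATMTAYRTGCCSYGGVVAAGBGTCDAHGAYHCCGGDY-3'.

5'-RHCCGGDRTCDTHGACVCTTBBCCRSGGCAYRTAKATCRMCAGAGGACCGR-3'

Standard pairs A↔T, G↔C; ambiguity codes pair R↔Y, M↔K, S↔S, B↔V, D↔H. Complement (RGCCAGGAGACMRCTAKATRYACGGSRCCBBTTCVCAGHTDCTRDGGCCHR), then reverse for 5'→3'.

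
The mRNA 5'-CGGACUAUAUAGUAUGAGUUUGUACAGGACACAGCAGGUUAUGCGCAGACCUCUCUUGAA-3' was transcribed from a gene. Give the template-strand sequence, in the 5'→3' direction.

5′-TTCAAGAGAGGTCTGCGCATAACCTGCTGTGTCCTGTACAAACTCATACTATATAGTCCG-3′

Replace U with T to get the coding DNA strand: CGGACTATATAGTATGAGTTTGTACAGGACACAGCAGGTTATGCGCAGACCTCTCTTGAA. The template strand is its reverse complement (complement GCCTGATATATCATACTCAAACATGTCCTGTGTCGTCCAATACGCGTCTGGAGAGAACTT, then reverse).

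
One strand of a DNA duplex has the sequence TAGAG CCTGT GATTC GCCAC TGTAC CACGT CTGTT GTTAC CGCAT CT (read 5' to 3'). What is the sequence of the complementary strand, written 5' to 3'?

The complement of TAGAGCCTGTGATTCGCCACTGTACCACGTCTGTTGTTACCGCATCT is ATCTCGGACACTAAGCGGTGACATGGTGCAGACAACAATGGCGTAGA (A↔T, G↔C). DNA strands are antiparallel, so the complementary strand runs 3'→5'; reversing gives the 5'→3' form.

5'-AGATGCGGTAACAACAGACGTGGTACAGTGGCGAATCACAGGCTCTA-3'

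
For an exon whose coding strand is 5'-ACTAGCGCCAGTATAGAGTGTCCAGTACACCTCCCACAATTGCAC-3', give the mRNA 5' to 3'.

The mRNA is synthesized from the template strand, so it matches the coding strand with T replaced by U.

5'-ACUAGCGCCAGUAUAGAGUGUCCAGUACACCUCCCACAAUUGCAC-3'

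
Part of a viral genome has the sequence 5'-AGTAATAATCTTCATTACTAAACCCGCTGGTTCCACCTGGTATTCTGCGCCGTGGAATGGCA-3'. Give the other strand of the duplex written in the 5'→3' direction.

The complement of AGTAATAATCTTCATTACTAAACCCGCTGGTTCCACCTGGTATTCTGCGCCGTGGAATGGCA is TCATTATTAGAAGTAATGATTTGGGCGACCAAGGTGGACCATAAGACGCGGCACCTTACCGT (A↔T, G↔C). DNA strands are antiparallel, so the complementary strand runs 3'→5'; reversing gives the 5'→3' form.

5'-TGCCATTCCACGGCGCAGAATACCAGGTGGAACCAGCGGGTTTAGTAATGAAGATTATTACT-3'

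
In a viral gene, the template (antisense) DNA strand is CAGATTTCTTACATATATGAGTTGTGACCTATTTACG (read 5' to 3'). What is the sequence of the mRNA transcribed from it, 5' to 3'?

5'-CGUAAAUAGGUCACAACUCAUAUAUGUAAGAAAUCUG-3'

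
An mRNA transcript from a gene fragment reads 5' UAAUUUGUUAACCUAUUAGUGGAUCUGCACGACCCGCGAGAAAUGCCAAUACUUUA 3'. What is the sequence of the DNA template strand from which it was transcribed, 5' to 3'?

Replace U with T to get the coding DNA strand: TAATTTGTTAACCTATTAGTGGATCTGCACGACCCGCGAGAAATGCCAATACTTTA. The template strand is its reverse complement (complement ATTAAACAATTGGATAATCACCTAGACGTGCTGGGCGCTCTTTACGGTTATGAAAT, then reverse).

5′-TAAAGTATTGGCATTTCTCGCGGGTCGTGCAGATCCACTAATAGGTTAACAAATTA-3′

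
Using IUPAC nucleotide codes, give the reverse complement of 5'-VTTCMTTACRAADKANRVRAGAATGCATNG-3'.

5'-CNATGCATTCTYBYNTMHTTYGTAAKGAAB-3'

Standard pairs A↔T, G↔C; ambiguity codes pair R↔Y, M↔K, D↔H, V↔B, N↔N. Complement (BAAGKAATGYTTHMTNYBYTCTTACGTANC), then reverse for 5'→3'.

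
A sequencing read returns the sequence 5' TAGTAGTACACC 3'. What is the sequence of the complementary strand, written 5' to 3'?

Pairing A↔T and G↔C gives ATCATCATGTGG, running 3'→5'. Reverse for the 5'→3' convention.

5'-GGTGTACTACTA-3'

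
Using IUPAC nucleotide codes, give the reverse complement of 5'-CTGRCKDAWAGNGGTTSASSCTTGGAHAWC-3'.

5'-GWTDTCCAAGSSTSAACCNCTWTHMGYCAG-3'

Standard pairs A↔T, G↔C; ambiguity codes pair R↔Y, K↔M, W↔W, S↔S, D↔H, N↔N. Complement (GACYGMHTWTCNCCAASTSSGAACCTDTWG), then reverse for 5'→3'.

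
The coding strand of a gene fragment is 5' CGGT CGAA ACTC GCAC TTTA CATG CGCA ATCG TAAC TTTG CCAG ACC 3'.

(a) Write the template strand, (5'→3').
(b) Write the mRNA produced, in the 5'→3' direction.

(a) The template strand is the reverse complement of the coding strand: complement GCCAGCTTTGAGCGTGAAATGTACGCGTTAGCATTGAAACGGTCTGG, then reverse.
(b) mRNA matches the coding strand with T→U.

(a) 5'-GGTCTGGCAAAGTTACGATTGCGCATGTAAAGTGCGAGTTTCGACCG-3'
(b) 5'-CGGUCGAAACUCGCACUUUACAUGCGCAAUCGUAACUUUGCCAGACC-3'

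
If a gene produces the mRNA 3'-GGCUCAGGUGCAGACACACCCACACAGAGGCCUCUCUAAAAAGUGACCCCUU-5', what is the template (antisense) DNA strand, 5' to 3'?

5'-CCGAGTCCACGTCTGTGTGGGTGTGTCTCCGGAGAGATTTTTCACTGGGGAA-3'

Written 5'→3' the mRNA is UUCCCCAGUGAAAAAUCUCUCCGGAGACACACCCACACAGACGUGGACUCGG, so the coding DNA strand is TTCCCCAGTGAAAAATCTCTCCGGAGACACACCCACACAGACGTGGACTCGG. The template is its reverse complement.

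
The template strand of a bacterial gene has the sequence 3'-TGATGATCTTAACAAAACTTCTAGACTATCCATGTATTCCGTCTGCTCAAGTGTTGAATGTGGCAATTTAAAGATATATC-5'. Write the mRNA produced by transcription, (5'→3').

5′-ACUACUAGAAUUGUUUUGAAGAUCUGAUAGGUACAUAAGGCAGACGAGUUCACAACUUACACCGUUAAAUUUCUAUAUAG-3′

Reading the template 3'→5' as shown, RNA polymerase pairs each base (A→U, T→A, G↔C) to build mRNA 5'→3' directly.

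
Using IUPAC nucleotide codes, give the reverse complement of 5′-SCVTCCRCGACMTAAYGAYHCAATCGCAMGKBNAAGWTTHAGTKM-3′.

Standard pairs A↔T, G↔C; ambiguity codes pair R↔Y, M↔K, W↔W, S↔S, B↔V, H↔D, N↔N. Complement (SGBAGGYGCTGKATTRCTRDGTTAGCGTKCMVNTTCWAADTCAMK), then reverse for 5'→3'.

5'-KMACTDAAWCTTNVMCKTGCGATTGDRTCRTTAKGTCGYGGABGS-3'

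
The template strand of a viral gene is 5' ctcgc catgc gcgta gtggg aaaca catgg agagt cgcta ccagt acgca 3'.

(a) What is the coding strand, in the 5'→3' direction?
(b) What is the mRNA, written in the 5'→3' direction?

(a) The coding strand is the reverse complement of the template: complement GAGCGGTACGCGCATCACCCTTTGTGTACCTCTCAGCGATGGTCATGCGT, then reverse.
(b) mRNA has the coding-strand sequence with T→U.

(a) 5'-TGCGTACTGGTAGCGACTCTCCATGTGTTTCCCACTACGCGCATGGCGAG-3'
(b) 5'-UGCGUACUGGUAGCGACUCUCCAUGUGUUUCCCACUACGCGCAUGGCGAG-3'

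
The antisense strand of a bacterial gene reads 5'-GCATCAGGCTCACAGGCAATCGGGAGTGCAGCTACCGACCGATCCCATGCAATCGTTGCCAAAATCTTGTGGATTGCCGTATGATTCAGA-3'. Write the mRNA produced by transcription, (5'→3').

5'-UCUGAAUCAUACGGCAAUCCACAAGAUUUUGGCAACGAUUGCAUGGGAUCGGUCGGUAGCUGCACUCCCGAUUGCCUGUGAGCCUGAUGC-3'

The mRNA has the sequence of the coding strand (reverse complement of the template) with T→U. Reverse complement of GCATCAGGCTCACAGGCAATCGGGAGTGCAGCTACCGACCGATCCCATGCAATCGTTGCCAAAATCTTGTGGATTGCCGTATGATTCAGA is TCTGAATCATACGGCAATCCACAAGATTTTGGCAACGATTGCATGGGATCGGTCGGTAGCTGCACTCCCGATTGCCTGTGAGCCTGATGC; then T→U.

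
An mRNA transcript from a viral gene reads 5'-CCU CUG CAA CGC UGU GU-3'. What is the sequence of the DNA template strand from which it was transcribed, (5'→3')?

5'-ACACAGCGTTGCAGAGG-3'

Replace U with T to get the coding DNA strand: CCTCTGCAACGCTGTGT. The template strand is its reverse complement (complement GGAGACGTTGCGACACA, then reverse).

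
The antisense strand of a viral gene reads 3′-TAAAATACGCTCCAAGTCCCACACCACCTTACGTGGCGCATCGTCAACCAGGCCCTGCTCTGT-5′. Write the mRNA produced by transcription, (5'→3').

5′-AUUUUAUGCGAGGUUCAGGGUGUGGUGGAAUGCACCGCGUAGCAGUUGGUCCGGGACGAGACA-3′

Reading the template 3'→5' as shown, RNA polymerase pairs each base (A→U, T→A, G↔C) to build mRNA 5'→3' directly.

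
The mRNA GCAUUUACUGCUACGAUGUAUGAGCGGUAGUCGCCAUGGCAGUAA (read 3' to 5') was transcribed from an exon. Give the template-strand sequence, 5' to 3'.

5′-CGTAAATGACGATGCTACATACTCGCCATCAGCGGTACCGTCATT-3′

Written 5'→3' the mRNA is AAUGACGGUACCGCUGAUGGCGAGUAUGUAGCAUCGUCAUUUACG, so the coding DNA strand is AATGACGGTACCGCTGATGGCGAGTATGTAGCATCGTCATTTACG. The template is its reverse complement.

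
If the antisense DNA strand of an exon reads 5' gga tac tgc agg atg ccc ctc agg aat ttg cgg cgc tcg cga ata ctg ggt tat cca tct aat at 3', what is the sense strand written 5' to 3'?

The coding strand is complementary and antiparallel to the template: take the complement (A↔T, G↔C) and reverse.

5'-ATATTAGATGGATAACCCAGTATTCGCGAGCGCCGCAAATTCCTGAGGGGCATCCTGCAGTATCC-3'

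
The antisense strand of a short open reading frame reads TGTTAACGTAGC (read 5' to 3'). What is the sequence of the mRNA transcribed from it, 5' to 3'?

5'-GCUACGUUAACA-3'

RNA polymerase reads the template 3'→5' and synthesizes mRNA 5'→3' by base-pairing (A→U, T→A, G↔C). The complement of the template is ACAATTGCATCG; antiparallel, so 5'→3' the coding strand is GCTACGTTAACA. Replace T with U for the mRNA.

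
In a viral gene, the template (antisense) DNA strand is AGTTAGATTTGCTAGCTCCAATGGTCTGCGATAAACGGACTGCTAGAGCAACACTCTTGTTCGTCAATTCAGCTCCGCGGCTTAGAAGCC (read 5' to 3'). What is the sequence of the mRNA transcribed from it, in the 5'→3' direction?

5'-GGCUUCUAAGCCGCGGAGCUGAAUUGACGAACAAGAGUGUUGCUCUAGCAGUCCGUUUAUCGCAGACCAUUGGAGCUAGCAAAUCUAACU-3'

The mRNA has the sequence of the coding strand (reverse complement of the template) with T→U. Reverse complement of AGTTAGATTTGCTAGCTCCAATGGTCTGCGATAAACGGACTGCTAGAGCAACACTCTTGTTCGTCAATTCAGCTCCGCGGCTTAGAAGCC is GGCTTCTAAGCCGCGGAGCTGAATTGACGAACAAGAGTGTTGCTCTAGCAGTCCGTTTATCGCAGACCATTGGAGCTAGCAAATCTAACT; then T→U.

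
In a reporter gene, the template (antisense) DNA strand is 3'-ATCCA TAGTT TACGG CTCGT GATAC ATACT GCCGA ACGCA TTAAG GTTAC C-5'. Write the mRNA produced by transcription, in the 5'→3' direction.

Reading the template 3'→5' as shown, RNA polymerase pairs each base (A→U, T→A, G↔C) to build mRNA 5'→3' directly.

5′-UAGGUAUCAAAUGCCGAGCACUAUGUAUGACGGCUUGCGUAAUUCCAAUGG-3′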